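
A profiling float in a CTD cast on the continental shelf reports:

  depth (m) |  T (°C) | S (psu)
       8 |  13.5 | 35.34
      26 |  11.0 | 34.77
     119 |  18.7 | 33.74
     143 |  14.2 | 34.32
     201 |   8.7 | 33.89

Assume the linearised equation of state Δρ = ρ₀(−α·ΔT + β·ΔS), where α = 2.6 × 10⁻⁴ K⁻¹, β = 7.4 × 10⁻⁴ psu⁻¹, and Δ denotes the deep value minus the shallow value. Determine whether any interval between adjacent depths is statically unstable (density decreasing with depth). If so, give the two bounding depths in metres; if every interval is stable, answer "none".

Evaluate Δρ/ρ₀ = −αΔT + βΔS across each adjacent pair:
  8–26 m: −αΔT+βΔS = −(2.6 × 10⁻⁴)(-2.5)+(7.4 × 10⁻⁴)(-0.57) = 2.3 × 10⁻⁴ → stable
  26–119 m: −αΔT+βΔS = −(2.6 × 10⁻⁴)(+7.7)+(7.4 × 10⁻⁴)(-1.03) = -2.8 × 10⁻³ → UNSTABLE
  119–143 m: −αΔT+βΔS = −(2.6 × 10⁻⁴)(-4.5)+(7.4 × 10⁻⁴)(+0.58) = 1.6 × 10⁻³ → stable
  143–201 m: −αΔT+βΔS = −(2.6 × 10⁻⁴)(-5.5)+(7.4 × 10⁻⁴)(-0.43) = 1.1 × 10⁻³ → stable
The 26–119 m interval has Δρ < 0: lighter water underlies denser water.

26–119 m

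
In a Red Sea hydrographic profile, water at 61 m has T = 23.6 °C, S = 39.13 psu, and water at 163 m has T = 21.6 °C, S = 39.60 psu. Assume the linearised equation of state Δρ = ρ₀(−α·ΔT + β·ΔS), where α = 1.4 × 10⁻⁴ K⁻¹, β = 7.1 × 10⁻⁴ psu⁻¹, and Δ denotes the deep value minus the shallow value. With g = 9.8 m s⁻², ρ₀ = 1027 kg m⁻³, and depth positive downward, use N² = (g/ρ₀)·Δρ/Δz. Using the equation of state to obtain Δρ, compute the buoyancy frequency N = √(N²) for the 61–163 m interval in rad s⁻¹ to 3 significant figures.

ΔT = -2.0 K, ΔS = +0.47 psu (deep − shallow).
Δρ/ρ₀ = −αΔT + βΔS = 2.80 × 10⁻⁴ + 3.337 × 10⁻⁴ = 6.137 × 10⁻⁴, so Δρ ≈ 0.6303 kg m⁻³.
N² = (g/ρ₀)·Δρ/Δz = g·(Δρ/ρ₀)/Δz = 9.8 × 6.137 × 10⁻⁴ / 102 = 5.8963 × 10⁻⁵ s⁻².
N = √(5.8963 × 10⁻⁵) = 7.6787 × 10⁻³ rad s⁻¹ ≈ 7.68 × 10⁻³ rad s⁻¹.

7.68 × 10⁻³ rad s⁻¹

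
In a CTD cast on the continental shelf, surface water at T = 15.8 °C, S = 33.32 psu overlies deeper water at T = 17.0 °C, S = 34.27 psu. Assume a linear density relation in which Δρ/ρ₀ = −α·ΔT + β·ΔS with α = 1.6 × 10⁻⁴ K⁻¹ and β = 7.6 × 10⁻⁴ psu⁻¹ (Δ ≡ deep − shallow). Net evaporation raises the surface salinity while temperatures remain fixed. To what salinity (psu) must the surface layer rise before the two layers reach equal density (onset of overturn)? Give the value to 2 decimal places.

34.02 psu

Neutral buoyancy requires −α(T_deep − T_surf) + β(S_deep − S_surf′) = 0.
S_surf′ = S_deep − (α/β)·ΔT = 34.27 − (1.6 × 10⁻⁴/7.6 × 10⁻⁴)·(+1.2) = 34.0174 psu.
Increase required: 34.0174 − 33.32 = 0.6974 psu.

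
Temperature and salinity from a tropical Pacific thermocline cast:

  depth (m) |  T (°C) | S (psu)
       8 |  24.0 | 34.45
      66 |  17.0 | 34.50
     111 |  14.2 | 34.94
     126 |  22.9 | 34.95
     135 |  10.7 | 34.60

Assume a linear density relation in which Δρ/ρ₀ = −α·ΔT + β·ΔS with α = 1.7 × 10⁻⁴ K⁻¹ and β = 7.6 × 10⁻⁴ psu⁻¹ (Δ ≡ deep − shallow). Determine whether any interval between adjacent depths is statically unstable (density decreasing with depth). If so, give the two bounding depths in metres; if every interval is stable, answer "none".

Evaluate Δρ/ρ₀ = −αΔT + βΔS across each adjacent pair:
  8–66 m: −αΔT+βΔS = −(1.7 × 10⁻⁴)(-7.0)+(7.6 × 10⁻⁴)(+0.05) = 1.2 × 10⁻³ → stable
  66–111 m: −αΔT+βΔS = −(1.7 × 10⁻⁴)(-2.8)+(7.6 × 10⁻⁴)(+0.44) = 8.1 × 10⁻⁴ → stable
  111–126 m: −αΔT+βΔS = −(1.7 × 10⁻⁴)(+8.7)+(7.6 × 10⁻⁴)(+0.01) = -1.5 × 10⁻³ → UNSTABLE
  126–135 m: −αΔT+βΔS = −(1.7 × 10⁻⁴)(-12.2)+(7.6 × 10⁻⁴)(-0.35) = 1.8 × 10⁻³ → stable
The 111–126 m interval has Δρ < 0: lighter water underlies denser water.

111–126 m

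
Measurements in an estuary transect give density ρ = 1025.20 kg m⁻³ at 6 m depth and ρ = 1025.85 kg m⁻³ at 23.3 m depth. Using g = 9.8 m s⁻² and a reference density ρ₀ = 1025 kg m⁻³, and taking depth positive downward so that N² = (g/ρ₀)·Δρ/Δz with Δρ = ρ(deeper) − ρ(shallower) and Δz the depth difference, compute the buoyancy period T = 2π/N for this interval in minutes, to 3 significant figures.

5.53 min

Δρ = 1025.85 − 1025.20 = 0.65 kg m⁻³ over Δz = 23.3 − 6 = 17.3 m.
N² = (9.8/1025) × (0.65/17.3) = 3.5923 × 10⁻⁴ s⁻².
N = √(3.5923 × 10⁻⁴) = 0.018953 rad s⁻¹, so T = 2π/N = 331.51 s = 5.5252 min ≈ 5.53 min.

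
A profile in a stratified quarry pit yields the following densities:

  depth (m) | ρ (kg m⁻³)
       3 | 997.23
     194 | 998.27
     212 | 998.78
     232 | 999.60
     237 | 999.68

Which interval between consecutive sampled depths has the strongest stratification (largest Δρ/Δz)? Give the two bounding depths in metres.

212–232 m

Compute the density gradient over each adjacent pair:
  3–194 m: Δρ/Δz = 1.04/191 = 5.4 × 10⁻³ kg m⁻⁴
  194–212 m: Δρ/Δz = 0.51/18 = 0.028 kg m⁻⁴
  212–232 m: Δρ/Δz = 0.82/20 = 0.041 kg m⁻⁴
  232–237 m: Δρ/Δz = 0.08/5 = 0.016 kg m⁻⁴
The largest gradient is in the 212–232 m interval — the pycnocline.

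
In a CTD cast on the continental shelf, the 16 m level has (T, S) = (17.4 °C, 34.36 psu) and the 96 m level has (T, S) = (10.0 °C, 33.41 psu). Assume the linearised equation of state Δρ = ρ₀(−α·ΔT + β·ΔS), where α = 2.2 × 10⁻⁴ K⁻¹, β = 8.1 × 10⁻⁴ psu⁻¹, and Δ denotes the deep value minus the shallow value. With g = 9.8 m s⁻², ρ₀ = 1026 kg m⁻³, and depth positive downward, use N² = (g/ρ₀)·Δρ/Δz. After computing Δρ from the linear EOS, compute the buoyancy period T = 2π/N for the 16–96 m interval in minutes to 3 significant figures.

10.2 min

ΔT = -7.4 K, ΔS = -0.95 psu (deep − shallow).
Δρ/ρ₀ = −αΔT + βΔS = 1.628 × 10⁻³ − 7.695 × 10⁻⁴ = 8.585 × 10⁻⁴, so Δρ ≈ 0.8808 kg m⁻³.
N² = (g/ρ₀)·Δρ/Δz = g·(Δρ/ρ₀)/Δz = 9.8 × 8.585 × 10⁻⁴ / 80 = 1.0517 × 10⁻⁴ s⁻².
N = √(1.0517 × 10⁻⁴) = 0.010255 rad s⁻¹ → T = 2π/N = 612.69 s = 10.212 min ≈ 10.2 min.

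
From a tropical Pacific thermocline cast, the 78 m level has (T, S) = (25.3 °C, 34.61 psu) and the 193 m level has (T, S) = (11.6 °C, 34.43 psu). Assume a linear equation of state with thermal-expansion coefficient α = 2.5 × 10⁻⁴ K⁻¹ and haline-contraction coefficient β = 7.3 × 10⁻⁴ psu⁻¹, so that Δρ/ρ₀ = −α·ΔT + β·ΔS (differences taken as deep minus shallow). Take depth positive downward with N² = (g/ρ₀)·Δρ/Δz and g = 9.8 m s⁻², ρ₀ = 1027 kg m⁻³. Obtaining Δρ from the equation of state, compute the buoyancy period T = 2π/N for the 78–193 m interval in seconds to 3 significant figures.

375 s

ΔT = -13.7 K, ΔS = -0.18 psu (deep − shallow).
Δρ/ρ₀ = −αΔT + βΔS = 3.425 × 10⁻³ − 1.314 × 10⁻⁴ = 3.2936 × 10⁻³, so Δρ ≈ 3.383 kg m⁻³.
N² = (g/ρ₀)·Δρ/Δz = g·(Δρ/ρ₀)/Δz = 9.8 × 3.2936 × 10⁻³ / 115 = 2.8067 × 10⁻⁴ s⁻².
N = √(2.8067 × 10⁻⁴) = 0.016753 rad s⁻¹ → T = 2π/N = 375.05 s ≈ 375 s.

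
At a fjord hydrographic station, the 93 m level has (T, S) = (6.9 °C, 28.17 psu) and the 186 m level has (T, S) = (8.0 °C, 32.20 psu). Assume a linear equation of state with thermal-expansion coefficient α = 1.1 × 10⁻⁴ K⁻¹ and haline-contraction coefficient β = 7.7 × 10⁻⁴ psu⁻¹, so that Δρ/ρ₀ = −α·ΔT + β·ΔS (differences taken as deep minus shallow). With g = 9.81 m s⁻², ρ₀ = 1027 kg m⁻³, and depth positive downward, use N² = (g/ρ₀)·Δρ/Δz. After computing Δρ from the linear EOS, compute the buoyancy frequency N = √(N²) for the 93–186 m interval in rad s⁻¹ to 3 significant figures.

ΔT = +1.1 K, ΔS = +4.03 psu (deep − shallow).
Δρ/ρ₀ = −αΔT + βΔS = -1.21 × 10⁻⁴ + 3.1031 × 10⁻³ = 2.9821 × 10⁻³, so Δρ ≈ 3.063 kg m⁻³.
N² = (g/ρ₀)·Δρ/Δz = g·(Δρ/ρ₀)/Δz = 9.81 × 2.9821 × 10⁻³ / 93 = 3.1456 × 10⁻⁴ s⁻².
N = √(3.1456 × 10⁻⁴) = 0.017736 rad s⁻¹ ≈ 0.0177 rad s⁻¹.

0.0177 rad s⁻¹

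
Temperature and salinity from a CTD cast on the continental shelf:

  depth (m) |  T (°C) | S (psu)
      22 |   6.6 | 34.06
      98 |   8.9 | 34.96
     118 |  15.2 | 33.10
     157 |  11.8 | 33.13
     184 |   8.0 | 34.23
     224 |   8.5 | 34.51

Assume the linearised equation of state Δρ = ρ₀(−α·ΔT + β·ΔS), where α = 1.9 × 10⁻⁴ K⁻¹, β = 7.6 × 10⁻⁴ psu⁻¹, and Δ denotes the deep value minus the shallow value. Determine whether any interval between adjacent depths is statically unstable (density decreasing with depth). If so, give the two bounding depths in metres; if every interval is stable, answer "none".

98–118 m

Evaluate Δρ/ρ₀ = −αΔT + βΔS across each adjacent pair:
  22–98 m: −αΔT+βΔS = −(1.9 × 10⁻⁴)(+2.3)+(7.6 × 10⁻⁴)(+0.90) = 2.5 × 10⁻⁴ → stable
  98–118 m: −αΔT+βΔS = −(1.9 × 10⁻⁴)(+6.3)+(7.6 × 10⁻⁴)(-1.86) = -2.6 × 10⁻³ → UNSTABLE
  118–157 m: −αΔT+βΔS = −(1.9 × 10⁻⁴)(-3.4)+(7.6 × 10⁻⁴)(+0.03) = 6.7 × 10⁻⁴ → stable
  157–184 m: −αΔT+βΔS = −(1.9 × 10⁻⁴)(-3.8)+(7.6 × 10⁻⁴)(+1.10) = 1.6 × 10⁻³ → stable
  184–224 m: −αΔT+βΔS = −(1.9 × 10⁻⁴)(+0.5)+(7.6 × 10⁻⁴)(+0.28) = 1.2 × 10⁻⁴ → stable
The 98–118 m interval has Δρ < 0: lighter water underlies denser water.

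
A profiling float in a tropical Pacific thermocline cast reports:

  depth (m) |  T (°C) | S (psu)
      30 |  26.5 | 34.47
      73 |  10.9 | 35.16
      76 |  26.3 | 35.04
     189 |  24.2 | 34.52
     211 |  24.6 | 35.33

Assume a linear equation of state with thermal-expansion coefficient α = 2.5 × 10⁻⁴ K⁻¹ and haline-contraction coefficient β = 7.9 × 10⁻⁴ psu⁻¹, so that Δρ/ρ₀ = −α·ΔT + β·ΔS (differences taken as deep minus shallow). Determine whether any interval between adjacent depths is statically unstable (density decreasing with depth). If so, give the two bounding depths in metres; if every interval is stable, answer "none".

73–76 m

Evaluate Δρ/ρ₀ = −αΔT + βΔS across each adjacent pair:
  30–73 m: −αΔT+βΔS = −(2.5 × 10⁻⁴)(-15.6)+(7.9 × 10⁻⁴)(+0.69) = 4.4 × 10⁻³ → stable
  73–76 m: −αΔT+βΔS = −(2.5 × 10⁻⁴)(+15.4)+(7.9 × 10⁻⁴)(-0.12) = -3.9 × 10⁻³ → UNSTABLE
  76–189 m: −αΔT+βΔS = −(2.5 × 10⁻⁴)(-2.1)+(7.9 × 10⁻⁴)(-0.52) = 1.1 × 10⁻⁴ → stable
  189–211 m: −αΔT+βΔS = −(2.5 × 10⁻⁴)(+0.4)+(7.9 × 10⁻⁴)(+0.81) = 5.4 × 10⁻⁴ → stable
The 73–76 m interval has Δρ < 0: lighter water underlies denser water.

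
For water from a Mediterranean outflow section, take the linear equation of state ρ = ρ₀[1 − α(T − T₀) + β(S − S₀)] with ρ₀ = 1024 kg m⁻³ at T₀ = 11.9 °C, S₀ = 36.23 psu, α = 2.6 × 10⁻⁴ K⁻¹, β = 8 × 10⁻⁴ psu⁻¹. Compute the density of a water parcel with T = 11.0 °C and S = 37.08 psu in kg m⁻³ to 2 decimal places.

T − T₀ = -0.9 K, S − S₀ = +0.85 psu.
Bracket = 1 − α·(-0.9) + β·(+0.85) = 1 + (9.14 × 10⁻⁴) = 1.0009140.
ρ = 1024 × 1.0009140 = 1024.94 kg m⁻³.

1024.94 kg m⁻³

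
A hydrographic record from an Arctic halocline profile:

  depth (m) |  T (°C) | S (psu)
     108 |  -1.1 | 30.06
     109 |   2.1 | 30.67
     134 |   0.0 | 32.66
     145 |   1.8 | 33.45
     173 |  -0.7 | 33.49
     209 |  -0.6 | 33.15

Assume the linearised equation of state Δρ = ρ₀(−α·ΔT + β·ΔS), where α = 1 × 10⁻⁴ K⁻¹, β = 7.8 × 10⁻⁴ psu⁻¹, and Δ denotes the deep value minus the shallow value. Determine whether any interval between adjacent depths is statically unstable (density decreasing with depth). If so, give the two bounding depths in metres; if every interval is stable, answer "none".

Evaluate Δρ/ρ₀ = −αΔT + βΔS across each adjacent pair:
  108–109 m: −αΔT+βΔS = −(1 × 10⁻⁴)(+3.2)+(7.8 × 10⁻⁴)(+0.61) = 1.6 × 10⁻⁴ → stable
  109–134 m: −αΔT+βΔS = −(1 × 10⁻⁴)(-2.1)+(7.8 × 10⁻⁴)(+1.99) = 1.8 × 10⁻³ → stable
  134–145 m: −αΔT+βΔS = −(1 × 10⁻⁴)(+1.8)+(7.8 × 10⁻⁴)(+0.79) = 4.4 × 10⁻⁴ → stable
  145–173 m: −αΔT+βΔS = −(1 × 10⁻⁴)(-2.5)+(7.8 × 10⁻⁴)(+0.04) = 2.8 × 10⁻⁴ → stable
  173–209 m: −αΔT+βΔS = −(1 × 10⁻⁴)(+0.1)+(7.8 × 10⁻⁴)(-0.34) = -2.8 × 10⁻⁴ → UNSTABLE
The 173–209 m interval has Δρ < 0: lighter water underlies denser water.

173–209 m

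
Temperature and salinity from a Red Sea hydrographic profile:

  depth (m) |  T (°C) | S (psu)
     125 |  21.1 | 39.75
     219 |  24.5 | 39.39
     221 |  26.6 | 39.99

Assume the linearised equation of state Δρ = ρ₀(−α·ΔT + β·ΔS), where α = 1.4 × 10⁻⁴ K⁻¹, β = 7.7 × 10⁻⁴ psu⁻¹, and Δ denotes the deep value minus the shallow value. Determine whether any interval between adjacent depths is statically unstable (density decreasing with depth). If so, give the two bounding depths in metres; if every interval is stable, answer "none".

125–219 m

Evaluate Δρ/ρ₀ = −αΔT + βΔS across each adjacent pair:
  125–219 m: −αΔT+βΔS = −(1.4 × 10⁻⁴)(+3.4)+(7.7 × 10⁻⁴)(-0.36) = -7.5 × 10⁻⁴ → UNSTABLE
  219–221 m: −αΔT+βΔS = −(1.4 × 10⁻⁴)(+2.1)+(7.7 × 10⁻⁴)(+0.60) = 1.7 × 10⁻⁴ → stable
The 125–219 m interval has Δρ < 0: lighter water underlies denser water.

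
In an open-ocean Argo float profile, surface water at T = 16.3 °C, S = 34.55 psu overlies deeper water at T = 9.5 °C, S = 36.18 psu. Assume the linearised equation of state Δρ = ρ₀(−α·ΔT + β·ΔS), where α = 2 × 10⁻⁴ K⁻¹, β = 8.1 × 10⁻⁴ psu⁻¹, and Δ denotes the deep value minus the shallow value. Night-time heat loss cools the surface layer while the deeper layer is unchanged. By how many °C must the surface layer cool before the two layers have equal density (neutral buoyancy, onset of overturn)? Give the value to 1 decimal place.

13.4 °C

Neutral buoyancy requires Δρ = 0, i.e. −α(T_deep − T_surf′) + β(S_deep − S_surf) = 0.
T_surf′ = T_deep − (β/α)·ΔS = 9.5 − (8.1 × 10⁻⁴/2 × 10⁻⁴)·(+1.63) = 2.899 °C.
Cooling required: 16.3 − (2.899) = 13.401 °C.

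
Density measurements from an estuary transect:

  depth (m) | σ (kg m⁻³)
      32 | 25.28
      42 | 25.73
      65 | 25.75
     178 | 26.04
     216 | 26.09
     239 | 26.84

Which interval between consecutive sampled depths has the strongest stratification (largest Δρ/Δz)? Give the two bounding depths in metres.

32–42 m

Compute the density gradient over each adjacent pair:
  32–42 m: Δρ/Δz = 0.45/10 = 0.045 kg m⁻⁴
  42–65 m: Δρ/Δz = 0.02/23 = 8.7 × 10⁻⁴ kg m⁻⁴
  65–178 m: Δρ/Δz = 0.29/113 = 2.6 × 10⁻³ kg m⁻⁴
  178–216 m: Δρ/Δz = 0.05/38 = 1.3 × 10⁻³ kg m⁻⁴
  216–239 m: Δρ/Δz = 0.75/23 = 0.033 kg m⁻⁴
The largest gradient is in the 32–42 m interval — the pycnocline.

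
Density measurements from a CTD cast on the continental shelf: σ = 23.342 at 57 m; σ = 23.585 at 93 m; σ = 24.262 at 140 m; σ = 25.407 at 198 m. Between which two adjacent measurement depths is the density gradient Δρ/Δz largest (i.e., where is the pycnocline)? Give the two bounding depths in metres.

140–198 m

Compute the density gradient over each adjacent pair:
  57–93 m: Δρ/Δz = 0.243/36 = 6.7 × 10⁻³ kg m⁻⁴
  93–140 m: Δρ/Δz = 0.677/47 = 0.014 kg m⁻⁴
  140–198 m: Δρ/Δz = 1.145/58 = 0.020 kg m⁻⁴
The largest gradient is in the 140–198 m interval — the pycnocline.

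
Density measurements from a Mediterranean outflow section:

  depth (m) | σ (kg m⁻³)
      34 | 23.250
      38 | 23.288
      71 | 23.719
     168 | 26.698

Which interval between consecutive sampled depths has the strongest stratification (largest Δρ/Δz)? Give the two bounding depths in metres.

71–168 m

Compute the density gradient over each adjacent pair:
  34–38 m: Δρ/Δz = 0.038/4 = 9.5 × 10⁻³ kg m⁻⁴
  38–71 m: Δρ/Δz = 0.431/33 = 0.013 kg m⁻⁴
  71–168 m: Δρ/Δz = 2.979/97 = 0.031 kg m⁻⁴
The largest gradient is in the 71–168 m interval — the pycnocline.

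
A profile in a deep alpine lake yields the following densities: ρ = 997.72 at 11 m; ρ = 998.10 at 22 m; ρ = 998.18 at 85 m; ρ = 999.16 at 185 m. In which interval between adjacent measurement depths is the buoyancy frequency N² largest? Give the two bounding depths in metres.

Compute the density gradient over each adjacent pair:
  11–22 m: Δρ/Δz = 0.38/11 = 0.035 kg m⁻⁴
  22–85 m: Δρ/Δz = 0.08/63 = 1.3 × 10⁻³ kg m⁻⁴
  85–185 m: Δρ/Δz = 0.98/100 = 9.8 × 10⁻³ kg m⁻⁴
The largest gradient is in the 11–22 m interval — the pycnocline.

11–22 m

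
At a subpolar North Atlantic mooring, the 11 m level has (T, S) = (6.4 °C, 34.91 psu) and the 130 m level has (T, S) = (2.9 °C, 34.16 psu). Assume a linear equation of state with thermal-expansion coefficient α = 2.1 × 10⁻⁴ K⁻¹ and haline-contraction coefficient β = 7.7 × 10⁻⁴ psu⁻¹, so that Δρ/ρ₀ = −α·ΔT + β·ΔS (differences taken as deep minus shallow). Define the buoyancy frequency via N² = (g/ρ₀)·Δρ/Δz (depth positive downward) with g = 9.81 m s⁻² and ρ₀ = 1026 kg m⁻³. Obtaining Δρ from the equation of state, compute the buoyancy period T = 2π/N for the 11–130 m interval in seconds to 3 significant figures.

1.74 × 10³ s

ΔT = -3.5 K, ΔS = -0.75 psu (deep − shallow).
Δρ/ρ₀ = −αΔT + βΔS = 7.35 × 10⁻⁴ − 5.775 × 10⁻⁴ = 1.575 × 10⁻⁴, so Δρ ≈ 0.1616 kg m⁻³.
N² = (g/ρ₀)·Δρ/Δz = g·(Δρ/ρ₀)/Δz = 9.81 × 1.575 × 10⁻⁴ / 119 = 1.2984 × 10⁻⁵ s⁻².
N = √(1.2984 × 10⁻⁵) = 3.6033 × 10⁻³ rad s⁻¹ → T = 2π/N = 1.7437 × 10³ s ≈ 1.74 × 10³ s.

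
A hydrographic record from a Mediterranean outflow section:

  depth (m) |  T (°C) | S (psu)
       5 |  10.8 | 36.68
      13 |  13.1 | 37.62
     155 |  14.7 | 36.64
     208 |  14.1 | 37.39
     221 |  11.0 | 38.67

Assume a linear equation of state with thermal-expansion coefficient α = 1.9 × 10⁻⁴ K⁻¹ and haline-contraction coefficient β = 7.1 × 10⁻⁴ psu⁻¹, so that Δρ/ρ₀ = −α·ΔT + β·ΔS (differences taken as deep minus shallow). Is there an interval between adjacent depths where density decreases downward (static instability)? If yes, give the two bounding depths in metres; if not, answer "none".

Evaluate Δρ/ρ₀ = −αΔT + βΔS across each adjacent pair:
  5–13 m: −αΔT+βΔS = −(1.9 × 10⁻⁴)(+2.3)+(7.1 × 10⁻⁴)(+0.94) = 2.3 × 10⁻⁴ → stable
  13–155 m: −αΔT+βΔS = −(1.9 × 10⁻⁴)(+1.6)+(7.1 × 10⁻⁴)(-0.98) = -1.0 × 10⁻³ → UNSTABLE
  155–208 m: −αΔT+βΔS = −(1.9 × 10⁻⁴)(-0.6)+(7.1 × 10⁻⁴)(+0.75) = 6.5 × 10⁻⁴ → stable
  208–221 m: −αΔT+βΔS = −(1.9 × 10⁻⁴)(-3.1)+(7.1 × 10⁻⁴)(+1.28) = 1.5 × 10⁻³ → stable
The 13–155 m interval has Δρ < 0: lighter water underlies denser water.

13–155 m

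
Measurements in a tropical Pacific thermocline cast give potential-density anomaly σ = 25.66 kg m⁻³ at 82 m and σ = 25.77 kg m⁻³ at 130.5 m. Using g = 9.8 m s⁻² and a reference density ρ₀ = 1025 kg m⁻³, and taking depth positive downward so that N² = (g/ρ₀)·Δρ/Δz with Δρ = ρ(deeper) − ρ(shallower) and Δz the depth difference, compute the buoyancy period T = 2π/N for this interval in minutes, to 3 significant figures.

Δρ = 1025.77 − 1025.66 = 0.11 kg m⁻³ over Δz = 130.5 − 82 = 48.5 m.
N² = (9.8/1025) × (0.11/48.5) = 2.1685 × 10⁻⁵ s⁻².
N = √(2.1685 × 10⁻⁵) = 4.6567 × 10⁻³ rad s⁻¹, so T = 2π/N = 1.3493 × 10³ s = 22.488 min ≈ 22.5 min.
N² > 0, so the interval is statically stable.

22.5 min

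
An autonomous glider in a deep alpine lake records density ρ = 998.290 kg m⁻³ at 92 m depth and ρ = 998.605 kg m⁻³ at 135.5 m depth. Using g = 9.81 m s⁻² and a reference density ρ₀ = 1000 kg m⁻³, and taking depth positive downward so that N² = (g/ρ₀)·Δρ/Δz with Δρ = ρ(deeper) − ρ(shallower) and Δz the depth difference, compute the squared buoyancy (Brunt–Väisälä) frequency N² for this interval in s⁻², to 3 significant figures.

7.10 × 10⁻⁵ s⁻²

Δρ = 998.605 − 998.290 = 0.315 kg m⁻³ over Δz = 135.5 − 92 = 43.5 m.
N² = (9.81/1000) × (0.315/43.5) = 7.1038 × 10⁻⁵ s⁻² ≈ 7.10 × 10⁻⁵ s⁻².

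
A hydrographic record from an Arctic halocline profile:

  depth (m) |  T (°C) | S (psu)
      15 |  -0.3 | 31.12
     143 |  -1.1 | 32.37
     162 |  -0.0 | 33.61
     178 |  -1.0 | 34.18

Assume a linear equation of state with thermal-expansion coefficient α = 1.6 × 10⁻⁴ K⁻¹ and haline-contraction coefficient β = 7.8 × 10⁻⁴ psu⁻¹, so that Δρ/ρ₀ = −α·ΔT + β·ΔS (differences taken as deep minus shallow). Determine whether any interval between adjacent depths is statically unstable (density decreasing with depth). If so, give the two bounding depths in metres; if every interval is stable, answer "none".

none

Evaluate Δρ/ρ₀ = −αΔT + βΔS across each adjacent pair:
  15–143 m: −αΔT+βΔS = −(1.6 × 10⁻⁴)(-0.8)+(7.8 × 10⁻⁴)(+1.25) = 1.1 × 10⁻³ → stable
  143–162 m: −αΔT+βΔS = −(1.6 × 10⁻⁴)(+1.1)+(7.8 × 10⁻⁴)(+1.24) = 7.9 × 10⁻⁴ → stable
  162–178 m: −αΔT+βΔS = −(1.6 × 10⁻⁴)(-1.0)+(7.8 × 10⁻⁴)(+0.57) = 6.0 × 10⁻⁴ → stable
Every interval has Δρ > 0: the column is stably stratified throughout.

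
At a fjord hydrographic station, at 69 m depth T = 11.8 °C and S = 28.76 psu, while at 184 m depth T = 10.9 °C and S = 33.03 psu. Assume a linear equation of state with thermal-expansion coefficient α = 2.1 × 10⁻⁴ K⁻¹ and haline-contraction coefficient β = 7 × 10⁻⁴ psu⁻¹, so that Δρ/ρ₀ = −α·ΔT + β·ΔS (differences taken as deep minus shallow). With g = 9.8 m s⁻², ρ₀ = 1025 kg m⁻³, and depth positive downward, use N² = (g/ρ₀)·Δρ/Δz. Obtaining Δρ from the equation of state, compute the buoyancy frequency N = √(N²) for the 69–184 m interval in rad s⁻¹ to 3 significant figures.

0.0165 rad s⁻¹

ΔT = -0.9 K, ΔS = +4.27 psu (deep − shallow).
Δρ/ρ₀ = −αΔT + βΔS = 1.89 × 10⁻⁴ + 2.989 × 10⁻³ = 3.178 × 10⁻³, so Δρ ≈ 3.257 kg m⁻³.
N² = (g/ρ₀)·Δρ/Δz = g·(Δρ/ρ₀)/Δz = 9.8 × 3.178 × 10⁻³ / 115 = 2.7082 × 10⁻⁴ s⁻².
N = √(2.7082 × 10⁻⁴) = 0.016457 rad s⁻¹ ≈ 0.0165 rad s⁻¹.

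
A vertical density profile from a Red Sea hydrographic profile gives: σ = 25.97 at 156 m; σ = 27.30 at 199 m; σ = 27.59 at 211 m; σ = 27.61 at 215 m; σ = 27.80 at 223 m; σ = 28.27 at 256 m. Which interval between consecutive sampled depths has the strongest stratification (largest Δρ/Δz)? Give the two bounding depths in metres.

Compute the density gradient over each adjacent pair:
  156–199 m: Δρ/Δz = 1.33/43 = 0.031 kg m⁻⁴
  199–211 m: Δρ/Δz = 0.29/12 = 0.024 kg m⁻⁴
  211–215 m: Δρ/Δz = 0.02/4 = 5.0 × 10⁻³ kg m⁻⁴
  215–223 m: Δρ/Δz = 0.19/8 = 0.024 kg m⁻⁴
  223–256 m: Δρ/Δz = 0.47/33 = 0.014 kg m⁻⁴
The largest gradient is in the 156–199 m interval — the pycnocline.

156–199 m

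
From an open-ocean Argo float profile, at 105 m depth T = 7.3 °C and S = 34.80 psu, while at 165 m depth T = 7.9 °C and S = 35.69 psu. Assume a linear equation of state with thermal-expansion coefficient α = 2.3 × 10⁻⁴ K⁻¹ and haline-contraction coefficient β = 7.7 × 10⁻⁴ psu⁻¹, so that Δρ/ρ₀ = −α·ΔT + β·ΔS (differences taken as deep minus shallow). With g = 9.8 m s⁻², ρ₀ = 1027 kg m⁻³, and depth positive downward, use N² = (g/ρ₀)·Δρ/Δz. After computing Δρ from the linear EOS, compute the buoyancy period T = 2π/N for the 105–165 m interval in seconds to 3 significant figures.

665 s

ΔT = +0.6 K, ΔS = +0.89 psu (deep − shallow).
Δρ/ρ₀ = −αΔT + βΔS = -1.38 × 10⁻⁴ + 6.853 × 10⁻⁴ = 5.473 × 10⁻⁴, so Δρ ≈ 0.5621 kg m⁻³.
N² = (g/ρ₀)·Δρ/Δz = g·(Δρ/ρ₀)/Δz = 9.8 × 5.473 × 10⁻⁴ / 60 = 8.9392 × 10⁻⁵ s⁻².
N = √(8.9392 × 10⁻⁵) = 9.4547 × 10⁻³ rad s⁻¹ → T = 2π/N = 664.56 s ≈ 665 s.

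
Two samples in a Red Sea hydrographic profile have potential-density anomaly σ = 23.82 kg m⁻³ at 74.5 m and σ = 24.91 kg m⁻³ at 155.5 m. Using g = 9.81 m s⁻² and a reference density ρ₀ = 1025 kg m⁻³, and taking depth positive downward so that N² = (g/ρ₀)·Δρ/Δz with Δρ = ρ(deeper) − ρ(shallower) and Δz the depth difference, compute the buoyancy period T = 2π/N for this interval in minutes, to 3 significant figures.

Δρ = 1024.91 − 1023.82 = 1.09 kg m⁻³ over Δz = 155.5 − 74.5 = 81 m.
N² = (9.81/1025) × (1.09/81) = 1.2879 × 10⁻⁴ s⁻².
N = √(1.2879 × 10⁻⁴) = 0.011349 rad s⁻¹, so T = 2π/N = 553.63 s = 9.2272 min ≈ 9.23 min.

9.23 min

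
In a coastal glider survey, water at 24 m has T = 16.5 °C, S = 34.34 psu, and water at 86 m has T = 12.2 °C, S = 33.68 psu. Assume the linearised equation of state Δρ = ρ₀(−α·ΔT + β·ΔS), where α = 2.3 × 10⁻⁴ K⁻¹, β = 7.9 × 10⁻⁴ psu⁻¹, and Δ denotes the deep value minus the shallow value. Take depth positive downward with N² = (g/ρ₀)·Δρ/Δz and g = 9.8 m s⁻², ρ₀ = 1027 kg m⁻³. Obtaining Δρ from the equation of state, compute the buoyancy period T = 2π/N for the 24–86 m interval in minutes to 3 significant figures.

12.2 min

ΔT = -4.3 K, ΔS = -0.66 psu (deep − shallow).
Δρ/ρ₀ = −αΔT + βΔS = 9.89 × 10⁻⁴ − 5.214 × 10⁻⁴ = 4.676 × 10⁻⁴, so Δρ ≈ 0.4802 kg m⁻³.
N² = (g/ρ₀)·Δρ/Δz = g·(Δρ/ρ₀)/Δz = 9.8 × 4.676 × 10⁻⁴ / 62 = 7.3911 × 10⁻⁵ s⁻².
N = √(7.3911 × 10⁻⁵) = 8.5972 × 10⁻³ rad s⁻¹ → T = 2π/N = 730.84 s = 12.181 min ≈ 12.2 min.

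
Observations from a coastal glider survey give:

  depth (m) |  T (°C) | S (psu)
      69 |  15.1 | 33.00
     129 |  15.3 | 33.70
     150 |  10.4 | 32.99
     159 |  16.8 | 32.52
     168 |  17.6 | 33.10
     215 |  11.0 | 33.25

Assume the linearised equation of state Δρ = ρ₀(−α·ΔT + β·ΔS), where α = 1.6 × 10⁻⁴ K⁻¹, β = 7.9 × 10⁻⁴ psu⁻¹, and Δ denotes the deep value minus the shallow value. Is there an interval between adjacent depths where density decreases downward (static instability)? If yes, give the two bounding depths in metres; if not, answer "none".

150–159 m

Evaluate Δρ/ρ₀ = −αΔT + βΔS across each adjacent pair:
  69–129 m: −αΔT+βΔS = −(1.6 × 10⁻⁴)(+0.2)+(7.9 × 10⁻⁴)(+0.70) = 5.2 × 10⁻⁴ → stable
  129–150 m: −αΔT+βΔS = −(1.6 × 10⁻⁴)(-4.9)+(7.9 × 10⁻⁴)(-0.71) = 2.2 × 10⁻⁴ → stable
  150–159 m: −αΔT+βΔS = −(1.6 × 10⁻⁴)(+6.4)+(7.9 × 10⁻⁴)(-0.47) = -1.4 × 10⁻³ → UNSTABLE
  159–168 m: −αΔT+βΔS = −(1.6 × 10⁻⁴)(+0.8)+(7.9 × 10⁻⁴)(+0.58) = 3.3 × 10⁻⁴ → stable
  168–215 m: −αΔT+βΔS = −(1.6 × 10⁻⁴)(-6.6)+(7.9 × 10⁻⁴)(+0.15) = 1.2 × 10⁻³ → stable
The 150–159 m interval has Δρ < 0: lighter water underlies denser water.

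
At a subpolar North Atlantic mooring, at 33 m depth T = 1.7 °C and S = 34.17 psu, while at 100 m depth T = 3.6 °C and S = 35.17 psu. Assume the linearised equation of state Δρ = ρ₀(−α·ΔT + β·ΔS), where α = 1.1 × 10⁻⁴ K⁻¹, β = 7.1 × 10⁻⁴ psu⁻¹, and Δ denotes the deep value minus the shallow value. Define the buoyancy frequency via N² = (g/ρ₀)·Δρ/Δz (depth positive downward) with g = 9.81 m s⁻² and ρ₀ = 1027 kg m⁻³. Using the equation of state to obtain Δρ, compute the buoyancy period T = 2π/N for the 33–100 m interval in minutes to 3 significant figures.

ΔT = +1.9 K, ΔS = +1.00 psu (deep − shallow).
Δρ/ρ₀ = −αΔT + βΔS = -2.09 × 10⁻⁴ + 7.10 × 10⁻⁴ = 5.01 × 10⁻⁴, so Δρ ≈ 0.5145 kg m⁻³.
N² = (g/ρ₀)·Δρ/Δz = g·(Δρ/ρ₀)/Δz = 9.81 × 5.01 × 10⁻⁴ / 67 = 7.3355 × 10⁻⁵ s⁻².
N = √(7.3355 × 10⁻⁵) = 8.5648 × 10⁻³ rad s⁻¹ → T = 2π/N = 733.61 s = 12.227 min ≈ 12.2 min.

12.2 min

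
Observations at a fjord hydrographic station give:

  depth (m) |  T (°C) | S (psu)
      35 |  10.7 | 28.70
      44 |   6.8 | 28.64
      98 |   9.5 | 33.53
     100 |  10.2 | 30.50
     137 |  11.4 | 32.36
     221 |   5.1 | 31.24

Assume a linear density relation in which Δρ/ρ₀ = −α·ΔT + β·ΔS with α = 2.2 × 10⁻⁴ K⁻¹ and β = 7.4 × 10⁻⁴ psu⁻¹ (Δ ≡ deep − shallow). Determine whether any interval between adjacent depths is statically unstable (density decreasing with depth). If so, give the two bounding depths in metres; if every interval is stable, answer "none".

Evaluate Δρ/ρ₀ = −αΔT + βΔS across each adjacent pair:
  35–44 m: −αΔT+βΔS = −(2.2 × 10⁻⁴)(-3.9)+(7.4 × 10⁻⁴)(-0.06) = 8.1 × 10⁻⁴ → stable
  44–98 m: −αΔT+βΔS = −(2.2 × 10⁻⁴)(+2.7)+(7.4 × 10⁻⁴)(+4.89) = 3.0 × 10⁻³ → stable
  98–100 m: −αΔT+βΔS = −(2.2 × 10⁻⁴)(+0.7)+(7.4 × 10⁻⁴)(-3.03) = -2.4 × 10⁻³ → UNSTABLE
  100–137 m: −αΔT+βΔS = −(2.2 × 10⁻⁴)(+1.2)+(7.4 × 10⁻⁴)(+1.86) = 1.1 × 10⁻³ → stable
  137–221 m: −αΔT+βΔS = −(2.2 × 10⁻⁴)(-6.3)+(7.4 × 10⁻⁴)(-1.12) = 5.6 × 10⁻⁴ → stable
The 98–100 m interval has Δρ < 0: lighter water underlies denser water.

98–100 m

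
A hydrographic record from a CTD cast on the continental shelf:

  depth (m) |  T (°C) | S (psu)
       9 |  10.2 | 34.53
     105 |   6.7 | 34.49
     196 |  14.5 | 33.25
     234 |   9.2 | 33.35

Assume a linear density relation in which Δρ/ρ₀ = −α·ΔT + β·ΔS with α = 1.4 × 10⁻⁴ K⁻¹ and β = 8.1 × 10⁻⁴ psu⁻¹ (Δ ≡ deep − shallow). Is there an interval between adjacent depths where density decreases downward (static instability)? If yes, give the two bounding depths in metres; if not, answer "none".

105–196 m

Evaluate Δρ/ρ₀ = −αΔT + βΔS across each adjacent pair:
  9–105 m: −αΔT+βΔS = −(1.4 × 10⁻⁴)(-3.5)+(8.1 × 10⁻⁴)(-0.04) = 4.6 × 10⁻⁴ → stable
  105–196 m: −αΔT+βΔS = −(1.4 × 10⁻⁴)(+7.8)+(8.1 × 10⁻⁴)(-1.24) = -2.1 × 10⁻³ → UNSTABLE
  196–234 m: −αΔT+βΔS = −(1.4 × 10⁻⁴)(-5.3)+(8.1 × 10⁻⁴)(+0.10) = 8.2 × 10⁻⁴ → stable
The 105–196 m interval has Δρ < 0: lighter water underlies denser water.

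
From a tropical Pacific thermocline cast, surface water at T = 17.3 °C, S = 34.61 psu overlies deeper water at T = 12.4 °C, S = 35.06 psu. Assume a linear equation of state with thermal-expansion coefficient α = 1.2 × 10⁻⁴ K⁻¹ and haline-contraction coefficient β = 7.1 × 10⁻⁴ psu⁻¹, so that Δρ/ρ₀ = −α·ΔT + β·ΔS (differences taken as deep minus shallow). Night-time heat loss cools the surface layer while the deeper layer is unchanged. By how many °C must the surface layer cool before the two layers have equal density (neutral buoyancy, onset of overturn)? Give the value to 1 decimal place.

7.6 °C

Neutral buoyancy requires Δρ = 0, i.e. −α(T_deep − T_surf′) + β(S_deep − S_surf) = 0.
T_surf′ = T_deep − (β/α)·ΔS = 12.4 − (7.1 × 10⁻⁴/1.2 × 10⁻⁴)·(+0.45) = 9.738 °C.
Cooling required: 17.3 − (9.738) = 7.562 °C.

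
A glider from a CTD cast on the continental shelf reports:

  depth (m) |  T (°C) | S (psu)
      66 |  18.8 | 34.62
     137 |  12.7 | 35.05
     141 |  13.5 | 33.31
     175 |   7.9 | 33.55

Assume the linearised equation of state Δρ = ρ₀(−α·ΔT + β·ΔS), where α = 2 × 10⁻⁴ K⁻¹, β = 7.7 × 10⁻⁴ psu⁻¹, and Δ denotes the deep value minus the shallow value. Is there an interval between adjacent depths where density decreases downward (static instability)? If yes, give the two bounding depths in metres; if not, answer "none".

Evaluate Δρ/ρ₀ = −αΔT + βΔS across each adjacent pair:
  66–137 m: −αΔT+βΔS = −(2 × 10⁻⁴)(-6.1)+(7.7 × 10⁻⁴)(+0.43) = 1.6 × 10⁻³ → stable
  137–141 m: −αΔT+βΔS = −(2 × 10⁻⁴)(+0.8)+(7.7 × 10⁻⁴)(-1.74) = -1.5 × 10⁻³ → UNSTABLE
  141–175 m: −αΔT+βΔS = −(2 × 10⁻⁴)(-5.6)+(7.7 × 10⁻⁴)(+0.24) = 1.3 × 10⁻³ → stable
The 137–141 m interval has Δρ < 0: lighter water underlies denser water.

137–141 m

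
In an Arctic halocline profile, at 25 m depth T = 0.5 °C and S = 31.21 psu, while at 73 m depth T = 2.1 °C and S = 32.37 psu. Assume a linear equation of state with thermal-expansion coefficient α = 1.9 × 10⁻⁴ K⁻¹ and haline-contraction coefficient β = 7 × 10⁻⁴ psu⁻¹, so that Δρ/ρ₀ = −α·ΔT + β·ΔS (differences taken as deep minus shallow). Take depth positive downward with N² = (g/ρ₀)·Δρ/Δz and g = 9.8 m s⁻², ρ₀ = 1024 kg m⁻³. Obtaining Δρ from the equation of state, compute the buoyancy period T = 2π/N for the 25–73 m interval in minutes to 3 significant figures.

ΔT = +1.6 K, ΔS = +1.16 psu (deep − shallow).
Δρ/ρ₀ = −αΔT + βΔS = -3.04 × 10⁻⁴ + 8.12 × 10⁻⁴ = 5.08 × 10⁻⁴, so Δρ ≈ 0.5202 kg m⁻³.
N² = (g/ρ₀)·Δρ/Δz = g·(Δρ/ρ₀)/Δz = 9.8 × 5.08 × 10⁻⁴ / 48 = 1.0372 × 10⁻⁴ s⁻².
N = √(1.0372 × 10⁻⁴) = 0.010184 rad s⁻¹ → T = 2π/N = 616.97 s = 10.283 min ≈ 10.3 min.

10.3 min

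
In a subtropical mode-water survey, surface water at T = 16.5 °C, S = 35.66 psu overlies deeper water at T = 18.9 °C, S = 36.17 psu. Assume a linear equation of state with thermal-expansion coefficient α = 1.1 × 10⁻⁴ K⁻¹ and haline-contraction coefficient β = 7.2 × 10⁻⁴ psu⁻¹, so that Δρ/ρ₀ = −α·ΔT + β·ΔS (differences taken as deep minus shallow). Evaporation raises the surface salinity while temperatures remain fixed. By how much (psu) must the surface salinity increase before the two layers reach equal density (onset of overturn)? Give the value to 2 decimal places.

0.14 psu

Neutral buoyancy requires −α(T_deep − T_surf) + β(S_deep − S_surf′) = 0.
S_surf′ = S_deep − (α/β)·ΔT = 36.17 − (1.1 × 10⁻⁴/7.2 × 10⁻⁴)·(+2.4) = 35.8033 psu.
Increase required: 35.8033 − 35.66 = 0.1433 psu.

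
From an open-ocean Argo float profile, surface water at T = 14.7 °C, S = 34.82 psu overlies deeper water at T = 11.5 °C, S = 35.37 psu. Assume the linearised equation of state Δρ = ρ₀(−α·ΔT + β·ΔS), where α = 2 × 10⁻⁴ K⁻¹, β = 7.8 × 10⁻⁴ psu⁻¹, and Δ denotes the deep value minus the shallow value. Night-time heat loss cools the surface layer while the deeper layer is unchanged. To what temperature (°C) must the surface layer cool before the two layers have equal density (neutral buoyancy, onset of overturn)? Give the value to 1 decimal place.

9.4 °C

Neutral buoyancy requires Δρ = 0, i.e. −α(T_deep − T_surf′) + β(S_deep − S_surf) = 0.
T_surf′ = T_deep − (β/α)·ΔS = 11.5 − (7.8 × 10⁻⁴/2 × 10⁻⁴)·(+0.55) = 9.355 °C.
Cooling required: 14.7 − (9.355) = 5.345 °C.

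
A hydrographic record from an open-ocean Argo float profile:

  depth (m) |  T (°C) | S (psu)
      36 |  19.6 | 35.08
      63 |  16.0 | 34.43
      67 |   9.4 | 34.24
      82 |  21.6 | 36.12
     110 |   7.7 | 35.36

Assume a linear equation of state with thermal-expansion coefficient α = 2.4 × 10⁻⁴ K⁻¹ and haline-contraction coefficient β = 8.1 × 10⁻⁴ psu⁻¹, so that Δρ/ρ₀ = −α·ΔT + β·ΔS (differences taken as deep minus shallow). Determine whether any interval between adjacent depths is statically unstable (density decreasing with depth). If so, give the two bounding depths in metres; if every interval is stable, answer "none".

Evaluate Δρ/ρ₀ = −αΔT + βΔS across each adjacent pair:
  36–63 m: −αΔT+βΔS = −(2.4 × 10⁻⁴)(-3.6)+(8.1 × 10⁻⁴)(-0.65) = 3.4 × 10⁻⁴ → stable
  63–67 m: −αΔT+βΔS = −(2.4 × 10⁻⁴)(-6.6)+(8.1 × 10⁻⁴)(-0.19) = 1.4 × 10⁻³ → stable
  67–82 m: −αΔT+βΔS = −(2.4 × 10⁻⁴)(+12.2)+(8.1 × 10⁻⁴)(+1.88) = -1.4 × 10⁻³ → UNSTABLE
  82–110 m: −αΔT+βΔS = −(2.4 × 10⁻⁴)(-13.9)+(8.1 × 10⁻⁴)(-0.76) = 2.7 × 10⁻³ → stable
The 67–82 m interval has Δρ < 0: lighter water underlies denser water.

67–82 m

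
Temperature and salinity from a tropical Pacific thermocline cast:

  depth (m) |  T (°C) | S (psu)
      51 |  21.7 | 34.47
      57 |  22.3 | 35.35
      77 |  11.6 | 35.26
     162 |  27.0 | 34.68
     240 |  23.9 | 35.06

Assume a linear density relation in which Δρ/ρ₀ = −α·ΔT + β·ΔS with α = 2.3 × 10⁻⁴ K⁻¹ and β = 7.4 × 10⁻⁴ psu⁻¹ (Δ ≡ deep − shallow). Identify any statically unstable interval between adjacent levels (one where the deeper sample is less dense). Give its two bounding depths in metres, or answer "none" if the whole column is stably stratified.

Evaluate Δρ/ρ₀ = −αΔT + βΔS across each adjacent pair:
  51–57 m: −αΔT+βΔS = −(2.3 × 10⁻⁴)(+0.6)+(7.4 × 10⁻⁴)(+0.88) = 5.1 × 10⁻⁴ → stable
  57–77 m: −αΔT+βΔS = −(2.3 × 10⁻⁴)(-10.7)+(7.4 × 10⁻⁴)(-0.09) = 2.4 × 10⁻³ → stable
  77–162 m: −αΔT+βΔS = −(2.3 × 10⁻⁴)(+15.4)+(7.4 × 10⁻⁴)(-0.58) = -4.0 × 10⁻³ → UNSTABLE
  162–240 m: −αΔT+βΔS = −(2.3 × 10⁻⁴)(-3.1)+(7.4 × 10⁻⁴)(+0.38) = 9.9 × 10⁻⁴ → stable
The 77–162 m interval has Δρ < 0: lighter water underlies denser water.

77–162 m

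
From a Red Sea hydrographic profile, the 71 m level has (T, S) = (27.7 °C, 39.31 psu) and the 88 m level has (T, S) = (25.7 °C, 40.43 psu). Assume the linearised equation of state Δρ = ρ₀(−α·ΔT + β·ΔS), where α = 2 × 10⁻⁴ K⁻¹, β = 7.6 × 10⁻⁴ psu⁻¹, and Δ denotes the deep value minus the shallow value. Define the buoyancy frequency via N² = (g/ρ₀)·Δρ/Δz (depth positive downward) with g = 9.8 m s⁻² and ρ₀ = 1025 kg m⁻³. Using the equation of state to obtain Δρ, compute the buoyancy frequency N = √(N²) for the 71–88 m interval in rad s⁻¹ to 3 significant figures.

ΔT = -2.0 K, ΔS = +1.12 psu (deep − shallow).
Δρ/ρ₀ = −αΔT + βΔS = 4.00 × 10⁻⁴ + 8.512 × 10⁻⁴ = 1.2512 × 10⁻³, so Δρ ≈ 1.282 kg m⁻³.
N² = (g/ρ₀)·Δρ/Δz = g·(Δρ/ρ₀)/Δz = 9.8 × 1.2512 × 10⁻³ / 17 = 7.2128 × 10⁻⁴ s⁻².
N = √(7.2128 × 10⁻⁴) = 0.026857 rad s⁻¹ ≈ 0.0269 rad s⁻¹.

0.0269 rad s⁻¹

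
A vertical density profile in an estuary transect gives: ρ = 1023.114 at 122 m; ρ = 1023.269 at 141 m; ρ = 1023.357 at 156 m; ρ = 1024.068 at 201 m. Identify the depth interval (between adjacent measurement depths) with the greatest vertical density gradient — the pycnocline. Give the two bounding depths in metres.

156–201 m

Compute the density gradient over each adjacent pair:
  122–141 m: Δρ/Δz = 0.155/19 = 8.2 × 10⁻³ kg m⁻⁴
  141–156 m: Δρ/Δz = 0.088/15 = 5.9 × 10⁻³ kg m⁻⁴
  156–201 m: Δρ/Δz = 0.711/45 = 0.016 kg m⁻⁴
The largest gradient is in the 156–201 m interval — the pycnocline.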